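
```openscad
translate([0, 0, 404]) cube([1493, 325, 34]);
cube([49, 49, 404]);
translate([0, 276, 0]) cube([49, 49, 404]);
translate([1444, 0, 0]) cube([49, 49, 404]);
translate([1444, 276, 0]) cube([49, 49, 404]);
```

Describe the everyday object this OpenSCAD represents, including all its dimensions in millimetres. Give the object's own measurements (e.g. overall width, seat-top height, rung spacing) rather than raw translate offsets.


A bench: a 1493×325 mm seat slab, 34 mm thick, top at z = 438 mm, on four 49×49 mm square legs flush with the seat corners and standing on z = 0.


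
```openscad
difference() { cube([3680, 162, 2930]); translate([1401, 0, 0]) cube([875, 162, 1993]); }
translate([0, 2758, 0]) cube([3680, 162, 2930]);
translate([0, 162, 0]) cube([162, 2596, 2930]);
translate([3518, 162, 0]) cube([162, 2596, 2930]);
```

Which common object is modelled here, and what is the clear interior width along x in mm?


A single room. The interior width is 3356 mm.

Four walls enclosing a rectangle with a door in the front wall — a room. Outside width 3680 minus two 162 mm walls gives 3356 mm.


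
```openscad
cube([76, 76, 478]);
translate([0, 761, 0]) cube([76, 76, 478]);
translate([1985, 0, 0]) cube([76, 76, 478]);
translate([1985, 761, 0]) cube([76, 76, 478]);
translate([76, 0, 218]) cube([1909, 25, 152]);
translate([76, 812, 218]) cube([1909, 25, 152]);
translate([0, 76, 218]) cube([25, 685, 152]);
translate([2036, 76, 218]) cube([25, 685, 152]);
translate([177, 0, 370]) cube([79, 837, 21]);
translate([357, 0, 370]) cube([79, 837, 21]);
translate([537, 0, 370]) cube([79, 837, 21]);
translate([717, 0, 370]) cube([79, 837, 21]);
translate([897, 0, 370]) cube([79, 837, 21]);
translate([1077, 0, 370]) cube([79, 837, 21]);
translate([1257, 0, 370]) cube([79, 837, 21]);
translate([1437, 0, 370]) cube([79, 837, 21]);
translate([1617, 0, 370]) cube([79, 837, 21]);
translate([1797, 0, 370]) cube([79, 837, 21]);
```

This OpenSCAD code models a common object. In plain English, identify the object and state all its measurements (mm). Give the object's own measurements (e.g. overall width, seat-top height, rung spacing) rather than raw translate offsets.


A bed frame 2061 mm long (x) by 837 mm wide (y). Four 76×76 mm corner posts, 478 mm tall, at the corners of the footprint. Four rails of 25 mm thickness and 152 mm height run between adjacent posts with their undersides at z = 218 mm, their outer faces flush with the outside of the frame (the two x-running rails run between the posts' inner faces; the two y-running rails run between the posts' inner faces). 10 slats, each 79 mm wide (x) and 21 mm thick, lie across the top of the two x-running rails, running the full 837 mm width of the frame in y; along x they sit between the end posts with a 101 mm gap after the −x posts and between neighbouring slats, leaving 109 mm before the +x posts.


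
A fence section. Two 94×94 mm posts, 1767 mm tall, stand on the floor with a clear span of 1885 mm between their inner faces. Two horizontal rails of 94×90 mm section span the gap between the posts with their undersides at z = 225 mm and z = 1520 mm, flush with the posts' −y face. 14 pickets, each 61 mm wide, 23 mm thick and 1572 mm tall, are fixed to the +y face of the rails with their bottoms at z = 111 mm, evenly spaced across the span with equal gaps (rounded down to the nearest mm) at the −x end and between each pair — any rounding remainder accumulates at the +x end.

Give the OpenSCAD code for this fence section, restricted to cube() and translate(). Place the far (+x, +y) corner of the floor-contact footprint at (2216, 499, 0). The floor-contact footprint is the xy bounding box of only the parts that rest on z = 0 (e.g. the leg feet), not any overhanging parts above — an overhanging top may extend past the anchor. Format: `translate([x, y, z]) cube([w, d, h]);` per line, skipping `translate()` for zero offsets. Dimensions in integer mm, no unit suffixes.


translate([143, 405, 0]) cube([94, 94, 1767]);
translate([2122, 405, 0]) cube([94, 94, 1767]);
translate([237, 405, 225]) cube([1885, 94, 90]);
translate([237, 405, 1520]) cube([1885, 94, 90]);
translate([305, 499, 111]) cube([61, 23, 1572]);
translate([434, 499, 111]) cube([61, 23, 1572]);
translate([563, 499, 111]) cube([61, 23, 1572]);
translate([692, 499, 111]) cube([61, 23, 1572]);
translate([821, 499, 111]) cube([61, 23, 1572]);
translate([950, 499, 111]) cube([61, 23, 1572]);
translate([1079, 499, 111]) cube([61, 23, 1572]);
translate([1208, 499, 111]) cube([61, 23, 1572]);
translate([1337, 499, 111]) cube([61, 23, 1572]);
translate([1466, 499, 111]) cube([61, 23, 1572]);
translate([1595, 499, 111]) cube([61, 23, 1572]);
translate([1724, 499, 111]) cube([61, 23, 1572]);
translate([1853, 499, 111]) cube([61, 23, 1572]);
translate([1982, 499, 111]) cube([61, 23, 1572]);


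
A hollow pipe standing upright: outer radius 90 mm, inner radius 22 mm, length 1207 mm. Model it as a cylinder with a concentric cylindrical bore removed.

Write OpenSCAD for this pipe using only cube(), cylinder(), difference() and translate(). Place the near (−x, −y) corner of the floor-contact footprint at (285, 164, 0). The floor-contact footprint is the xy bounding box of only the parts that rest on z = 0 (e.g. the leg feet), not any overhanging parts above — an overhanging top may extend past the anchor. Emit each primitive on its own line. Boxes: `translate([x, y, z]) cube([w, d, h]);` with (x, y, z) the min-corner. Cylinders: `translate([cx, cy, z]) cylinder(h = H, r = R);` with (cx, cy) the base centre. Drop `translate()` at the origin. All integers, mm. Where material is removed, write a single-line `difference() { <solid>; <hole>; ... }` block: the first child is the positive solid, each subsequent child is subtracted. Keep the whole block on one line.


difference() { translate([375, 254, 0]) cylinder(h = 1207, r = 90); translate([375, 254, 0]) cylinder(h = 1207, r = 22); }


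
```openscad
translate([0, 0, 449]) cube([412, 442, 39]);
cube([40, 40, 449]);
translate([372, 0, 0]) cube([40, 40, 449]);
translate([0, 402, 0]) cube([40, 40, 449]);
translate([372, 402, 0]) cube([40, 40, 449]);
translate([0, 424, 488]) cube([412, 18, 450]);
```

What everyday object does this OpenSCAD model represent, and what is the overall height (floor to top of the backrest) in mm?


A chair. The overall height is 938 mm.

A slab on four corner posts with a tall panel at the back — a chair. The seat slab sits at z = 449 with thickness 39, and the 450 mm backrest starts at the seat top, so the overall height is 449 + 39 + 450 = 938 mm.


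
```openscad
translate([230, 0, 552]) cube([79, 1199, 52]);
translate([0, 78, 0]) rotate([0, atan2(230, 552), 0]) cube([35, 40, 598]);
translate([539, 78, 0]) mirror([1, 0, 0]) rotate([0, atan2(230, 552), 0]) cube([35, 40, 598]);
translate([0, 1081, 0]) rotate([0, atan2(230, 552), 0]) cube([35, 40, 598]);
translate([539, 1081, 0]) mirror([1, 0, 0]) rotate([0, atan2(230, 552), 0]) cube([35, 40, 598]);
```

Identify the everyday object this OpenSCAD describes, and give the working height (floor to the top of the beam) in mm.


A sawhorse. The overall height is 604 mm.

A beam across two mirrored pairs of raked legs — a sawhorse. The beam's underside is at z = 552 (matching the legs' vertical rise in atan2(230, 552)) and the beam is 52 mm tall, so its top is at 552 + 52 = 604 mm. The raked legs top out at the beam's underside, so that is the highest point.


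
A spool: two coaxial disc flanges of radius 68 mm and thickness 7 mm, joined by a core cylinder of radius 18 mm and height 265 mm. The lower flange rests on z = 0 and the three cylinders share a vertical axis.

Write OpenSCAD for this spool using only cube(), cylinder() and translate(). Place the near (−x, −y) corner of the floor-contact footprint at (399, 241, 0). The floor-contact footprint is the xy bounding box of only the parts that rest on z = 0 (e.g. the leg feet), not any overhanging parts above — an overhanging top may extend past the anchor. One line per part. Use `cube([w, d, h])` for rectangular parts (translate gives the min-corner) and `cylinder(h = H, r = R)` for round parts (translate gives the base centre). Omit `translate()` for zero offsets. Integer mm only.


translate([467, 309, 0]) cylinder(h = 7, r = 68);
translate([467, 309, 7]) cylinder(h = 265, r = 18);
translate([467, 309, 272]) cylinder(h = 7, r = 68);


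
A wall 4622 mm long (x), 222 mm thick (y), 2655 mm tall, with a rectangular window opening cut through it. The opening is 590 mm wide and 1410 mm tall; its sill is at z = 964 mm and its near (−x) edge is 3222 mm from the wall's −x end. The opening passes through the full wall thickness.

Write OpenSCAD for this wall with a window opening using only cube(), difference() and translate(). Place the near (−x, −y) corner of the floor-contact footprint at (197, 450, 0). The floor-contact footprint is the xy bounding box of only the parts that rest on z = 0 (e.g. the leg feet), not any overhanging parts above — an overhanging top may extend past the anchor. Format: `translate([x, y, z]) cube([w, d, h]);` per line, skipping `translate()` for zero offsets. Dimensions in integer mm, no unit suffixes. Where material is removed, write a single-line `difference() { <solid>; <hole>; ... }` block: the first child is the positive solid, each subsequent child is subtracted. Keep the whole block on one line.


difference() { translate([197, 450, 0]) cube([4622, 222, 2655]); translate([3419, 450, 964]) cube([590, 222, 1410]); }


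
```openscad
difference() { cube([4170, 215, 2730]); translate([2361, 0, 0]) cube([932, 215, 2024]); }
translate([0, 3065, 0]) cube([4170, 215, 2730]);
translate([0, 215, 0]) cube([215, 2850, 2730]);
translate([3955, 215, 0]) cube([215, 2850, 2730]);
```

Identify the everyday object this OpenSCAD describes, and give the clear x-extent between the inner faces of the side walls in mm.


A single room. The interior width is 3740 mm.

Four walls enclosing a rectangle with a door in the front wall — a room. Outside width 4170 minus two 215 mm walls gives 3740 mm.


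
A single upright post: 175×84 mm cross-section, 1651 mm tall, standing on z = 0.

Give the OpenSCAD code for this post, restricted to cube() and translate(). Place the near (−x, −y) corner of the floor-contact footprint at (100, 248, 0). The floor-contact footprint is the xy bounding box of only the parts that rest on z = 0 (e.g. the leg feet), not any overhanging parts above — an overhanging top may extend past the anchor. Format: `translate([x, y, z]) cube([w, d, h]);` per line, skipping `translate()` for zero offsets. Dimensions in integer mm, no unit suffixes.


translate([100, 248, 0]) cube([175, 84, 1651]);


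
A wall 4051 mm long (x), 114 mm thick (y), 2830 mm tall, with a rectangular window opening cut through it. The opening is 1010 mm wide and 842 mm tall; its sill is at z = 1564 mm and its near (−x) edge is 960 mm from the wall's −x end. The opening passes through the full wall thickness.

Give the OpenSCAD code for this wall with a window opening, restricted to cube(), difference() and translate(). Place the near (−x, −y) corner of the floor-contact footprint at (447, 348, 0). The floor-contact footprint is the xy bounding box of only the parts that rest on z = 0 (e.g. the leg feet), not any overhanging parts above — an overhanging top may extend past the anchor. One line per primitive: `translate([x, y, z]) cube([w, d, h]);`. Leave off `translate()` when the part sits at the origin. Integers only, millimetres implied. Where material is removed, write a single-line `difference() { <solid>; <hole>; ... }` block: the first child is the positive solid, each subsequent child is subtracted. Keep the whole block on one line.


difference() { translate([447, 348, 0]) cube([4051, 114, 2830]); translate([1407, 348, 1564]) cube([1010, 114, 842]); }


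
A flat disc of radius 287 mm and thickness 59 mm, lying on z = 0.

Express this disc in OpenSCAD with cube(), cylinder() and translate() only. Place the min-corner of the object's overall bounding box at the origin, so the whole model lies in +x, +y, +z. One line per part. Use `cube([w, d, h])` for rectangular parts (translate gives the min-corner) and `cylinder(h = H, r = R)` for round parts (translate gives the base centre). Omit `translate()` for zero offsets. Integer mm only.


translate([287, 287, 0]) cylinder(h = 59, r = 287);


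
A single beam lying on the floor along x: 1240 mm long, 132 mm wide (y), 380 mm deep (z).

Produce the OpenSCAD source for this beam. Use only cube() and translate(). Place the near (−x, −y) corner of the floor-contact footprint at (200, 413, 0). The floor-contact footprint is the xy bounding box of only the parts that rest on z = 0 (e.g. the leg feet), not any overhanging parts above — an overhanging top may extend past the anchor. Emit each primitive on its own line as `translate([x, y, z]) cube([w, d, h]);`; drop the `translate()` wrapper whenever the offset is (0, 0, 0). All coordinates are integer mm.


translate([200, 413, 0]) cube([1240, 132, 380]);


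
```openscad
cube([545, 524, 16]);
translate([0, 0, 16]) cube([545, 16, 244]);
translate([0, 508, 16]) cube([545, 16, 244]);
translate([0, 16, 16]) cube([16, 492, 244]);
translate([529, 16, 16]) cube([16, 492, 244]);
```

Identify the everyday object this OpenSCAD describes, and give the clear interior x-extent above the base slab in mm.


An open box. The internal width is 513 mm.

A 545×524 base slab with four walls standing on it — an open box. The base is 545 mm wide and the walls are 16 mm thick, so the internal width is 545 − 2 × 16 = 513 mm.


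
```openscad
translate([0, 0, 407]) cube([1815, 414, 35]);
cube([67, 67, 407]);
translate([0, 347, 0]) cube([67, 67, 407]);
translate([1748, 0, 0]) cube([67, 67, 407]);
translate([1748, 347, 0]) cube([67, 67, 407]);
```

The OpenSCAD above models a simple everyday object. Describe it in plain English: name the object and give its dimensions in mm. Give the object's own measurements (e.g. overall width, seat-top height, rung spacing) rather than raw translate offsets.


A bench: a 1815×414 mm seat slab, 35 mm thick, top at z = 442 mm, on four 67×67 mm square legs flush with the seat corners and standing on z = 0.


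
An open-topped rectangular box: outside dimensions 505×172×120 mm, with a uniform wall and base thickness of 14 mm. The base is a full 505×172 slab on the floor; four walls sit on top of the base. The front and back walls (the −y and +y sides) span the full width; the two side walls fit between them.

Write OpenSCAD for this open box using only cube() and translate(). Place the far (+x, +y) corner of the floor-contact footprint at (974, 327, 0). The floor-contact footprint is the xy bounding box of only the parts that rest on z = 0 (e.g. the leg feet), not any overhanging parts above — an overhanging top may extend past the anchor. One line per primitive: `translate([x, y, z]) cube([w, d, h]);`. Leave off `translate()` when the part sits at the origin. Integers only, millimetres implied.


translate([469, 155, 0]) cube([505, 172, 14]);
translate([469, 155, 14]) cube([505, 14, 106]);
translate([469, 313, 14]) cube([505, 14, 106]);
translate([469, 169, 14]) cube([14, 144, 106]);
translate([960, 169, 14]) cube([14, 144, 106]);


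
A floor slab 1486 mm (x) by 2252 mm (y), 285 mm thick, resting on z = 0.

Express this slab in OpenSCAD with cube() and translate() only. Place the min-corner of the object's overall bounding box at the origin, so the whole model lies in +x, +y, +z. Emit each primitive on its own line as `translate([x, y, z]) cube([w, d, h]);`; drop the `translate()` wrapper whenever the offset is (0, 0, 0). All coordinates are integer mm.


cube([1486, 2252, 285]);


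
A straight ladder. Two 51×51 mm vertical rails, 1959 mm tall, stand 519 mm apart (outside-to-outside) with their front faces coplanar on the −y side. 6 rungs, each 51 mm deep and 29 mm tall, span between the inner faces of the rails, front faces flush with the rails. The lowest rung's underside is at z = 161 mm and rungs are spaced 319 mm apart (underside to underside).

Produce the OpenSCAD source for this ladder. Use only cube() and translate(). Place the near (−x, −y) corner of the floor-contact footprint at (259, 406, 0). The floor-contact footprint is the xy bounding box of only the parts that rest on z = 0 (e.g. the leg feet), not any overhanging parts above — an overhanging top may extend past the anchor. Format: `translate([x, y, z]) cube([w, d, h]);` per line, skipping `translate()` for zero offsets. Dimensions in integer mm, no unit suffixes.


// rung span = 519 - 2*51 = 417
// rung[k] z = 161 + k*319
translate([259, 406, 0]) cube([51, 51, 1959]);
translate([727, 406, 0]) cube([51, 51, 1959]);
translate([310, 406, 161]) cube([417, 51, 29]);
translate([310, 406, 480]) cube([417, 51, 29]);
translate([310, 406, 799]) cube([417, 51, 29]);
translate([310, 406, 1118]) cube([417, 51, 29]);
translate([310, 406, 1437]) cube([417, 51, 29]);
translate([310, 406, 1756]) cube([417, 51, 29]);


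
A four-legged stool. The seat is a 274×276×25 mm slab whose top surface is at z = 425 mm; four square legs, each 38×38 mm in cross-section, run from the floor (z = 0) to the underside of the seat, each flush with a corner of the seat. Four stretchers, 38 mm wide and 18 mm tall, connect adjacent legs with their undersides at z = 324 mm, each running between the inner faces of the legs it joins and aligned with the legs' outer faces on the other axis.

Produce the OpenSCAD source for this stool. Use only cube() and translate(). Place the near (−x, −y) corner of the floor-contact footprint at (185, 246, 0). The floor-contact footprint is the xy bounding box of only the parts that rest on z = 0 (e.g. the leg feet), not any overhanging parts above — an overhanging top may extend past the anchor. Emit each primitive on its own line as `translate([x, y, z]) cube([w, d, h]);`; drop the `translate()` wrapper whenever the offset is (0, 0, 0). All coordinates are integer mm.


translate([185, 246, 400]) cube([274, 276, 25]);
translate([185, 246, 0]) cube([38, 38, 400]);
translate([421, 246, 0]) cube([38, 38, 400]);
translate([185, 484, 0]) cube([38, 38, 400]);
translate([421, 484, 0]) cube([38, 38, 400]);
translate([223, 246, 324]) cube([198, 38, 18]);
translate([223, 484, 324]) cube([198, 38, 18]);
translate([185, 284, 324]) cube([38, 200, 18]);
translate([421, 284, 324]) cube([38, 200, 18]);


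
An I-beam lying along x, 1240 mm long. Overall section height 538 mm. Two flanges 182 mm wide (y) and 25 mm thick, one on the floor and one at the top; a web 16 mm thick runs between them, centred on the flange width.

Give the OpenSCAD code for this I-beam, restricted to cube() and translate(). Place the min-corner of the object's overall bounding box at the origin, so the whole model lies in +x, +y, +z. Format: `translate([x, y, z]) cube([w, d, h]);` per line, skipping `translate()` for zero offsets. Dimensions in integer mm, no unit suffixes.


cube([1240, 182, 25]);
translate([0, 83, 25]) cube([1240, 16, 488]);
translate([0, 0, 513]) cube([1240, 182, 25]);


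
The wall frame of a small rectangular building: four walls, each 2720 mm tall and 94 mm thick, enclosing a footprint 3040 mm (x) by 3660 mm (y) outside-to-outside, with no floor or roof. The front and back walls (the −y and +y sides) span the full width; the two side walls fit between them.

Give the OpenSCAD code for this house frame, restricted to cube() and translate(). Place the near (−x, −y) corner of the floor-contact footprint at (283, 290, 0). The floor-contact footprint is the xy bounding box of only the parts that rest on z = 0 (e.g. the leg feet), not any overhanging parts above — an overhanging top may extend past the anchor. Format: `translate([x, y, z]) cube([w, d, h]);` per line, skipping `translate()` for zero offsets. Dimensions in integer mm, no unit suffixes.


translate([283, 290, 0]) cube([3040, 94, 2720]);
translate([283, 3856, 0]) cube([3040, 94, 2720]);
translate([283, 384, 0]) cube([94, 3472, 2720]);
translate([3229, 384, 0]) cube([94, 3472, 2720]);


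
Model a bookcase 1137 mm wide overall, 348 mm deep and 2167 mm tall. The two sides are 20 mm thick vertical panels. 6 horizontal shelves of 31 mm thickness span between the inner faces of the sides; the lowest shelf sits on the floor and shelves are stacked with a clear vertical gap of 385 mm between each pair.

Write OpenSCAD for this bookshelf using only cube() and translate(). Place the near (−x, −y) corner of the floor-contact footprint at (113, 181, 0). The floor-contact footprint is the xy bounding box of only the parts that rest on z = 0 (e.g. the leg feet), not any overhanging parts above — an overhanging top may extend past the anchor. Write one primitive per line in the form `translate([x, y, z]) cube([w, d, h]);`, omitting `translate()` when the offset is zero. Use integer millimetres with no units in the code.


translate([113, 181, 0]) cube([20, 348, 2167]);
translate([1230, 181, 0]) cube([20, 348, 2167]);
translate([133, 181, 0]) cube([1097, 348, 31]);
translate([133, 181, 416]) cube([1097, 348, 31]);
translate([133, 181, 832]) cube([1097, 348, 31]);
translate([133, 181, 1248]) cube([1097, 348, 31]);
translate([133, 181, 1664]) cube([1097, 348, 31]);
translate([133, 181, 2080]) cube([1097, 348, 31]);


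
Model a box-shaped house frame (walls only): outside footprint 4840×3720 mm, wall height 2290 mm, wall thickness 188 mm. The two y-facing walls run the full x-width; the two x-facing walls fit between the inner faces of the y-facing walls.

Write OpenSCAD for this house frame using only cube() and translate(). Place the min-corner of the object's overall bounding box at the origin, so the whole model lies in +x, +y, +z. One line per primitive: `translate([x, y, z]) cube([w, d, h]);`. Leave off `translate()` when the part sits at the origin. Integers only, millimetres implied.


cube([4840, 188, 2290]);
translate([0, 3532, 0]) cube([4840, 188, 2290]);
translate([0, 188, 0]) cube([188, 3344, 2290]);
translate([4652, 188, 0]) cube([188, 3344, 2290]);


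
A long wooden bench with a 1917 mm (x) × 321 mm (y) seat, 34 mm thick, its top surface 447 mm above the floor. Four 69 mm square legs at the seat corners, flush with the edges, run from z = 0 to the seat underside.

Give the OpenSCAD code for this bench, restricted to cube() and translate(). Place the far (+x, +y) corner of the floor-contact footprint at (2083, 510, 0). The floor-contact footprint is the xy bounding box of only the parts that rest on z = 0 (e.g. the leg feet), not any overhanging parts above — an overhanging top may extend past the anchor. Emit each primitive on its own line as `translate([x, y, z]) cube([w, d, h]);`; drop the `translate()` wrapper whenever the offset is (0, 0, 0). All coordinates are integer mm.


translate([166, 189, 413]) cube([1917, 321, 34]);
translate([166, 189, 0]) cube([69, 69, 413]);
translate([166, 441, 0]) cube([69, 69, 413]);
translate([2014, 189, 0]) cube([69, 69, 413]);
translate([2014, 441, 0]) cube([69, 69, 413]);


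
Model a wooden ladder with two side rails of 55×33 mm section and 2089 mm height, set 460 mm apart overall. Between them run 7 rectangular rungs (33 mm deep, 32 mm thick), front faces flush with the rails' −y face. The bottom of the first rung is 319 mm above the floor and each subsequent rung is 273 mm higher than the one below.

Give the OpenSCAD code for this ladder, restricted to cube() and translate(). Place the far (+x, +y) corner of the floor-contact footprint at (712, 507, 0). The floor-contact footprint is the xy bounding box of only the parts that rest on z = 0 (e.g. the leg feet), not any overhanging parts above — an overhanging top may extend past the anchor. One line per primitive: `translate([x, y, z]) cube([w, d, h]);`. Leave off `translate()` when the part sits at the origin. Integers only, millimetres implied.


translate([252, 474, 0]) cube([55, 33, 2089]);
translate([657, 474, 0]) cube([55, 33, 2089]);
translate([307, 474, 319]) cube([350, 33, 32]);
translate([307, 474, 592]) cube([350, 33, 32]);
translate([307, 474, 865]) cube([350, 33, 32]);
translate([307, 474, 1138]) cube([350, 33, 32]);
translate([307, 474, 1411]) cube([350, 33, 32]);
translate([307, 474, 1684]) cube([350, 33, 32]);
translate([307, 474, 1957]) cube([350, 33, 32]);


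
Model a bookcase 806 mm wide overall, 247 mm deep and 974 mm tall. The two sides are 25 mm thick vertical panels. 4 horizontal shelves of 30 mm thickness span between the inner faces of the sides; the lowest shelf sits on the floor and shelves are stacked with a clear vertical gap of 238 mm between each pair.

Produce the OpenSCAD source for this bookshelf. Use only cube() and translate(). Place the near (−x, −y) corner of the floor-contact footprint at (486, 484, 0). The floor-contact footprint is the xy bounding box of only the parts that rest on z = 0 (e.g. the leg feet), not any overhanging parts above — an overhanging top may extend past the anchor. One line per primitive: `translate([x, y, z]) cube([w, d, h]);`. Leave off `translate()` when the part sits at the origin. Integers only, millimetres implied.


translate([486, 484, 0]) cube([25, 247, 974]);
translate([1267, 484, 0]) cube([25, 247, 974]);
translate([511, 484, 0]) cube([756, 247, 30]);
translate([511, 484, 268]) cube([756, 247, 30]);
translate([511, 484, 536]) cube([756, 247, 30]);
translate([511, 484, 804]) cube([756, 247, 30]);


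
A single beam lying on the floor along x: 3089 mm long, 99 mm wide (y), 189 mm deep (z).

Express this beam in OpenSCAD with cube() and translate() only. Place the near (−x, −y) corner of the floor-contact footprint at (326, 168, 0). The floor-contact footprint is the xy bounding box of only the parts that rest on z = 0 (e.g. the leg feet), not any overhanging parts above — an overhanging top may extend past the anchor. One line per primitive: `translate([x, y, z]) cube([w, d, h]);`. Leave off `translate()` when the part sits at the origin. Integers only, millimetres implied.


translate([326, 168, 0]) cube([3089, 99, 189]);


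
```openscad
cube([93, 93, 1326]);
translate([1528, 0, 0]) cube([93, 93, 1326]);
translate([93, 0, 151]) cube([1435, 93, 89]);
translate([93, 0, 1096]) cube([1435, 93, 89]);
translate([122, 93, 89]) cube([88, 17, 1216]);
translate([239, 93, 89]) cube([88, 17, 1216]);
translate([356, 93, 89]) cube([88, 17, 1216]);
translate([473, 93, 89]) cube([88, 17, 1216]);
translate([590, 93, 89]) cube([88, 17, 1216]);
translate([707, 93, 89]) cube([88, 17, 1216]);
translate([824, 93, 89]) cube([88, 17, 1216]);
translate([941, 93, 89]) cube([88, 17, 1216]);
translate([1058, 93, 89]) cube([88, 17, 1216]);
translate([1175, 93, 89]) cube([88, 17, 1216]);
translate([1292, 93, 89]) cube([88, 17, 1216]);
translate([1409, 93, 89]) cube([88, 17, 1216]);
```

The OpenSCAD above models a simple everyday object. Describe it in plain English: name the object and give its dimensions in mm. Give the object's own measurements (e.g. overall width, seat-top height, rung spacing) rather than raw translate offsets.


A fence section. Two 93×93 mm posts, 1326 mm tall, stand on the floor with a clear span of 1435 mm between their inner faces. Two horizontal rails of 93×89 mm section span the gap between the posts with their undersides at z = 151 mm and z = 1096 mm, flush with the posts' −y face. 12 pickets, each 88 mm wide, 17 mm thick and 1216 mm tall, are fixed to the +y face of the rails with their bottoms at z = 89 mm, spaced across the span with a 29 mm gap after the −x post and between neighbouring pickets, with 31 mm left before the +x post.


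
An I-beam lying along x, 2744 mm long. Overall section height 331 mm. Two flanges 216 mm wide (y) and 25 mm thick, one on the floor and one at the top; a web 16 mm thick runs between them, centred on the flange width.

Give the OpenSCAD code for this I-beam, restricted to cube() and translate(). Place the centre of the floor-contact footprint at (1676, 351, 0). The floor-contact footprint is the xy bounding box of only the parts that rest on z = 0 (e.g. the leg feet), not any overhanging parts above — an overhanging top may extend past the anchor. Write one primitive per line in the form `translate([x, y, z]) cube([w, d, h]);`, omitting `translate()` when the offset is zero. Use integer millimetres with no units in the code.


translate([304, 243, 0]) cube([2744, 216, 25]);
translate([304, 343, 25]) cube([2744, 16, 281]);
translate([304, 243, 306]) cube([2744, 216, 25]);


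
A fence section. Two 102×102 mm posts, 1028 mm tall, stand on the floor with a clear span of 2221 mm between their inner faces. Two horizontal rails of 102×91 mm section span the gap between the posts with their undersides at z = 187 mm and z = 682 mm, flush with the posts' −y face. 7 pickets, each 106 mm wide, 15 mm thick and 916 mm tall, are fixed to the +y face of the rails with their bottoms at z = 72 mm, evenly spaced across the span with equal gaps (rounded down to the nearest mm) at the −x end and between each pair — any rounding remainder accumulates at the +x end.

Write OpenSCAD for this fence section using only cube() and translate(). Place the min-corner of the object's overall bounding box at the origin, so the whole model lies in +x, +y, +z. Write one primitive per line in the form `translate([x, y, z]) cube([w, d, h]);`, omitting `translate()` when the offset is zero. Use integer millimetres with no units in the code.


cube([102, 102, 1028]);
translate([2323, 0, 0]) cube([102, 102, 1028]);
translate([102, 0, 187]) cube([2221, 102, 91]);
translate([102, 0, 682]) cube([2221, 102, 91]);
translate([286, 102, 72]) cube([106, 15, 916]);
translate([576, 102, 72]) cube([106, 15, 916]);
translate([866, 102, 72]) cube([106, 15, 916]);
translate([1156, 102, 72]) cube([106, 15, 916]);
translate([1446, 102, 72]) cube([106, 15, 916]);
translate([1736, 102, 72]) cube([106, 15, 916]);
translate([2026, 102, 72]) cube([106, 15, 916]);


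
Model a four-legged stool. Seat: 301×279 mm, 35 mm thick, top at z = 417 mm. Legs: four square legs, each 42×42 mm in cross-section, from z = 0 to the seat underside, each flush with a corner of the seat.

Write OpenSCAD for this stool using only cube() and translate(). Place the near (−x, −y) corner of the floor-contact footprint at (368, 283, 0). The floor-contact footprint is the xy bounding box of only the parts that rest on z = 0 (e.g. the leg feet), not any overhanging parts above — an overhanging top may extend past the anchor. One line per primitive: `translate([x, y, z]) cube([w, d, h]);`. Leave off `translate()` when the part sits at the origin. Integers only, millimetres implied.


translate([368, 283, 382]) cube([301, 279, 35]);
translate([368, 283, 0]) cube([42, 42, 382]);
translate([627, 283, 0]) cube([42, 42, 382]);
translate([368, 520, 0]) cube([42, 42, 382]);
translate([627, 520, 0]) cube([42, 42, 382]);


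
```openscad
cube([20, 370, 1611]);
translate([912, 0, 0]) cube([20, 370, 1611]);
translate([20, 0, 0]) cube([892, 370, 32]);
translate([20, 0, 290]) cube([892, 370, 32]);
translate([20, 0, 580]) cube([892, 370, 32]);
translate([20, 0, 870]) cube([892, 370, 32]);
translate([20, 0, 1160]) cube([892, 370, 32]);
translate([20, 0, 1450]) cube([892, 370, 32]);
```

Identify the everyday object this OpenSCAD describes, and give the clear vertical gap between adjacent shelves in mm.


A bookshelf. The clear shelf gap is 258 mm.

Two tall side panels with 6 horizontal boards between them — a bookshelf. The first two shelf undersides are at z = 0 and z = 290; with shelf thickness 32, the clear gap is 290 − 0 − 32 = 258 mm.


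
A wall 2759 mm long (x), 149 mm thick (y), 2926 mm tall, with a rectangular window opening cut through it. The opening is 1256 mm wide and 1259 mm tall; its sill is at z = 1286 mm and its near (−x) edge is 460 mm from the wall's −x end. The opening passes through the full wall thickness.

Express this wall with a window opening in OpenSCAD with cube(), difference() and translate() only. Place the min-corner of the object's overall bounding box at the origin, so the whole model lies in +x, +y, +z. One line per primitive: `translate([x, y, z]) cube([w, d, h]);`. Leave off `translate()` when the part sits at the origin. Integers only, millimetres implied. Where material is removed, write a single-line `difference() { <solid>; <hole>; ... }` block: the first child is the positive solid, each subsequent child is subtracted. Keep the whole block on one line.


difference() { cube([2759, 149, 2926]); translate([460, 0, 1286]) cube([1256, 149, 1259]); }


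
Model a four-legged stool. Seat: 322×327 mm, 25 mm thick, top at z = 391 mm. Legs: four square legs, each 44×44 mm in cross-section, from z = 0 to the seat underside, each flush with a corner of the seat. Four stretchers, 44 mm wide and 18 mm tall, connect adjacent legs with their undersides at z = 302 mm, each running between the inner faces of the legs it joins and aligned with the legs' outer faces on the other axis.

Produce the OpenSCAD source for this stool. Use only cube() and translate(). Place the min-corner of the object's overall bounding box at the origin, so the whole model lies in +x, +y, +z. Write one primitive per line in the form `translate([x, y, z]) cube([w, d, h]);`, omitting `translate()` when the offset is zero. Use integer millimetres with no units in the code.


translate([0, 0, 366]) cube([322, 327, 25]);
cube([44, 44, 366]);
translate([278, 0, 0]) cube([44, 44, 366]);
translate([0, 283, 0]) cube([44, 44, 366]);
translate([278, 283, 0]) cube([44, 44, 366]);
translate([44, 0, 302]) cube([234, 44, 18]);
translate([44, 283, 302]) cube([234, 44, 18]);
translate([0, 44, 302]) cube([44, 239, 18]);
translate([278, 44, 302]) cube([44, 239, 18]);


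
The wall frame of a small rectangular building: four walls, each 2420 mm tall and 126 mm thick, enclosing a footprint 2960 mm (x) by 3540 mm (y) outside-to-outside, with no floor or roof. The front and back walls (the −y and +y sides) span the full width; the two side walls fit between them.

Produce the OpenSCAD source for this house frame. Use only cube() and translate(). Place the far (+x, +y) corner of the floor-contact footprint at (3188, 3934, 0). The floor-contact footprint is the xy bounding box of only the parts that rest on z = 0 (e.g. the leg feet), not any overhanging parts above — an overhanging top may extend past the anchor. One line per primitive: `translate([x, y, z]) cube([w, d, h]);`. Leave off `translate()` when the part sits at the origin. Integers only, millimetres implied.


translate([228, 394, 0]) cube([2960, 126, 2420]);
translate([228, 3808, 0]) cube([2960, 126, 2420]);
translate([228, 520, 0]) cube([126, 3288, 2420]);
translate([3062, 520, 0]) cube([126, 3288, 2420]);


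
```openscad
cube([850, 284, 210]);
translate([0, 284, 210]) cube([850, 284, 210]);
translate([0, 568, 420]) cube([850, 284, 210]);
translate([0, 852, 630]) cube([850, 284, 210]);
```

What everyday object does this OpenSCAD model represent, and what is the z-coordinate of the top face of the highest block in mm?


A staircase. The total rise is 840 mm.

4 identical blocks, each offset up and back from the previous — a staircase. Each step is 210 mm tall and there are 4 of them, so the total rise is 4 × 210 = 840 mm.


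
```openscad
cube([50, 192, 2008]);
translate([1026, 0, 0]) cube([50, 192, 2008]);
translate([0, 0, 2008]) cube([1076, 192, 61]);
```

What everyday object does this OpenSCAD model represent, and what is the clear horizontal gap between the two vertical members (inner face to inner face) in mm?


A door frame. The clear opening width is 976 mm.

Two 2008 mm tall posts with a header on top — a door frame. The left jamb is 50 mm wide at x = 0; the right jamb starts at x = 1026. The clear opening is 1026 − 50 = 976 mm.


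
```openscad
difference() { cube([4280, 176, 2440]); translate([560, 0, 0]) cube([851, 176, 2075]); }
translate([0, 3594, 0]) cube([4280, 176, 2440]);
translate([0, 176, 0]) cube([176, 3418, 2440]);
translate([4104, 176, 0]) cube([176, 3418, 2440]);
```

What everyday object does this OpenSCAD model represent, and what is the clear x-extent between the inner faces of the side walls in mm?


A single room. The interior width is 3928 mm.

Four walls enclosing a rectangle with a door in the front wall — a room. Outside width 4280 minus two 176 mm walls gives 3928 mm.


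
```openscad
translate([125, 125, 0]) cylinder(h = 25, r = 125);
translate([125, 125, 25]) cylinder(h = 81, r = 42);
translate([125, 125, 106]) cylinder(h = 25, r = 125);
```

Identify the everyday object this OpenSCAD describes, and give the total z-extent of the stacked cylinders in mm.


A spool. The overall height is 131 mm.

Three coaxial cylinders, large–small–large — a spool. Two 25 mm flanges and a 81 mm core give 25 + 81 + 25 = 131 mm.


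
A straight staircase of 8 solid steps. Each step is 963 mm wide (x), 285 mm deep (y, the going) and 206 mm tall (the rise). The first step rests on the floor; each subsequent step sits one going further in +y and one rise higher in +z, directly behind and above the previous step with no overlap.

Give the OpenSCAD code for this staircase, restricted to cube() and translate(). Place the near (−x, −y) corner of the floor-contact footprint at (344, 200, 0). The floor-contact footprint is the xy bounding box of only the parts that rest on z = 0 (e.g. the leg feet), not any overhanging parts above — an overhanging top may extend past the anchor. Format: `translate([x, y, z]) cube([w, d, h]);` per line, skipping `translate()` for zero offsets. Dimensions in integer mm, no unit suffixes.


translate([344, 200, 0]) cube([963, 285, 206]);
translate([344, 485, 206]) cube([963, 285, 206]);
translate([344, 770, 412]) cube([963, 285, 206]);
translate([344, 1055, 618]) cube([963, 285, 206]);
translate([344, 1340, 824]) cube([963, 285, 206]);
translate([344, 1625, 1030]) cube([963, 285, 206]);
translate([344, 1910, 1236]) cube([963, 285, 206]);
translate([344, 2195, 1442]) cube([963, 285, 206]);


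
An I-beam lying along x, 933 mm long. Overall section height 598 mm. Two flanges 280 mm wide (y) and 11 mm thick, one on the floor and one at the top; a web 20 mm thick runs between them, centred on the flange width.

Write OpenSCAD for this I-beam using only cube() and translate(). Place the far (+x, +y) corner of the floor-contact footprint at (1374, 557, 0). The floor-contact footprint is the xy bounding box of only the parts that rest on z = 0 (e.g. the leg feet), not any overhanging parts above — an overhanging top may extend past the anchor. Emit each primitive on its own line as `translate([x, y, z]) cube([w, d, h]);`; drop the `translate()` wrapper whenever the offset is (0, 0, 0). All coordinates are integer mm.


translate([441, 277, 0]) cube([933, 280, 11]);
translate([441, 407, 11]) cube([933, 20, 576]);
translate([441, 277, 587]) cube([933, 280, 11]);


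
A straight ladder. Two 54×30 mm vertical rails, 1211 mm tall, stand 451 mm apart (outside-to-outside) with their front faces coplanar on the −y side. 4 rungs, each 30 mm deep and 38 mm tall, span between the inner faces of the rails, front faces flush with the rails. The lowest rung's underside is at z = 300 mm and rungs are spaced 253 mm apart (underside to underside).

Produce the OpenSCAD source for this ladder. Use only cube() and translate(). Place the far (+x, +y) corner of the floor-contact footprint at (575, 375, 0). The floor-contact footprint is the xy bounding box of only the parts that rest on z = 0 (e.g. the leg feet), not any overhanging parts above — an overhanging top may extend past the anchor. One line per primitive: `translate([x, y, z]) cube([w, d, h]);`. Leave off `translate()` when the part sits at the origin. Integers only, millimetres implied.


translate([124, 345, 0]) cube([54, 30, 1211]);
translate([521, 345, 0]) cube([54, 30, 1211]);
translate([178, 345, 300]) cube([343, 30, 38]);
translate([178, 345, 553]) cube([343, 30, 38]);
translate([178, 345, 806]) cube([343, 30, 38]);
translate([178, 345, 1059]) cube([343, 30, 38]);
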